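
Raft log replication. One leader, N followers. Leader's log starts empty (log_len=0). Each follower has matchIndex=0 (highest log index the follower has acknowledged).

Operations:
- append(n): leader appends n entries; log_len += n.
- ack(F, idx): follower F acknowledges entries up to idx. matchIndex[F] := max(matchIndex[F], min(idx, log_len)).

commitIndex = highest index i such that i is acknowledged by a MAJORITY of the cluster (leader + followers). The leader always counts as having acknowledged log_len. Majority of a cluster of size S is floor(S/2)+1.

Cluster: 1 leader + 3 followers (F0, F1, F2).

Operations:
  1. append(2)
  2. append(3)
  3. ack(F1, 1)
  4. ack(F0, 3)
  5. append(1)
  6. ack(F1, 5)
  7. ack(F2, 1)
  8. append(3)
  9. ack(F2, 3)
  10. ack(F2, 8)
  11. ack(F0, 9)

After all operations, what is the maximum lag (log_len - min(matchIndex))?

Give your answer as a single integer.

Answer: 4

Derivation:
Op 1: append 2 -> log_len=2
Op 2: append 3 -> log_len=5
Op 3: F1 acks idx 1 -> match: F0=0 F1=1 F2=0; commitIndex=0
Op 4: F0 acks idx 3 -> match: F0=3 F1=1 F2=0; commitIndex=1
Op 5: append 1 -> log_len=6
Op 6: F1 acks idx 5 -> match: F0=3 F1=5 F2=0; commitIndex=3
Op 7: F2 acks idx 1 -> match: F0=3 F1=5 F2=1; commitIndex=3
Op 8: append 3 -> log_len=9
Op 9: F2 acks idx 3 -> match: F0=3 F1=5 F2=3; commitIndex=3
Op 10: F2 acks idx 8 -> match: F0=3 F1=5 F2=8; commitIndex=5
Op 11: F0 acks idx 9 -> match: F0=9 F1=5 F2=8; commitIndex=8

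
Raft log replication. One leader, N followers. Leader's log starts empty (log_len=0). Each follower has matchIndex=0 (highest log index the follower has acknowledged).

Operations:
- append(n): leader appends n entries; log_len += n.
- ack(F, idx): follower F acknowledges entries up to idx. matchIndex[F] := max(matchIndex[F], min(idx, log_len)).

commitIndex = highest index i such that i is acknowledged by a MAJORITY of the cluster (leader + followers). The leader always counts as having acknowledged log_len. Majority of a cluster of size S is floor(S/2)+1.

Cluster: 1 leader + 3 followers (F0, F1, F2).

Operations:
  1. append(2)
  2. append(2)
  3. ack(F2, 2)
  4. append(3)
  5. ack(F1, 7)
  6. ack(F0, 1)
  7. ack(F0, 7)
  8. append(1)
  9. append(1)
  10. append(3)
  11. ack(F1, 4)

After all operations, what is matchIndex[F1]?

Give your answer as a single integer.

Answer: 7

Derivation:
Op 1: append 2 -> log_len=2
Op 2: append 2 -> log_len=4
Op 3: F2 acks idx 2 -> match: F0=0 F1=0 F2=2; commitIndex=0
Op 4: append 3 -> log_len=7
Op 5: F1 acks idx 7 -> match: F0=0 F1=7 F2=2; commitIndex=2
Op 6: F0 acks idx 1 -> match: F0=1 F1=7 F2=2; commitIndex=2
Op 7: F0 acks idx 7 -> match: F0=7 F1=7 F2=2; commitIndex=7
Op 8: append 1 -> log_len=8
Op 9: append 1 -> log_len=9
Op 10: append 3 -> log_len=12
Op 11: F1 acks idx 4 -> match: F0=7 F1=7 F2=2; commitIndex=7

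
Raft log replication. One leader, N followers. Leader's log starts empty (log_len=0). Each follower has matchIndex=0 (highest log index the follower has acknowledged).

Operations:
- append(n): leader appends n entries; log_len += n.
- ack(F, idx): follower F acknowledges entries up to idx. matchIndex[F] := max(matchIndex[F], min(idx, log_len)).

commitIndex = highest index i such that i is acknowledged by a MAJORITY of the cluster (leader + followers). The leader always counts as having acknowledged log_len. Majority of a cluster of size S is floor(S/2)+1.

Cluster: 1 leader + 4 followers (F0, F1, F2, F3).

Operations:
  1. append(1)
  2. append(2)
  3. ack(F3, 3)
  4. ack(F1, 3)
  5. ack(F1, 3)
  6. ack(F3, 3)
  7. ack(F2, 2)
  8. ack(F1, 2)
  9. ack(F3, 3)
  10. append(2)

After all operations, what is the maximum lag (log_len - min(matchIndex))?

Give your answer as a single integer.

Answer: 5

Derivation:
Op 1: append 1 -> log_len=1
Op 2: append 2 -> log_len=3
Op 3: F3 acks idx 3 -> match: F0=0 F1=0 F2=0 F3=3; commitIndex=0
Op 4: F1 acks idx 3 -> match: F0=0 F1=3 F2=0 F3=3; commitIndex=3
Op 5: F1 acks idx 3 -> match: F0=0 F1=3 F2=0 F3=3; commitIndex=3
Op 6: F3 acks idx 3 -> match: F0=0 F1=3 F2=0 F3=3; commitIndex=3
Op 7: F2 acks idx 2 -> match: F0=0 F1=3 F2=2 F3=3; commitIndex=3
Op 8: F1 acks idx 2 -> match: F0=0 F1=3 F2=2 F3=3; commitIndex=3
Op 9: F3 acks idx 3 -> match: F0=0 F1=3 F2=2 F3=3; commitIndex=3
Op 10: append 2 -> log_len=5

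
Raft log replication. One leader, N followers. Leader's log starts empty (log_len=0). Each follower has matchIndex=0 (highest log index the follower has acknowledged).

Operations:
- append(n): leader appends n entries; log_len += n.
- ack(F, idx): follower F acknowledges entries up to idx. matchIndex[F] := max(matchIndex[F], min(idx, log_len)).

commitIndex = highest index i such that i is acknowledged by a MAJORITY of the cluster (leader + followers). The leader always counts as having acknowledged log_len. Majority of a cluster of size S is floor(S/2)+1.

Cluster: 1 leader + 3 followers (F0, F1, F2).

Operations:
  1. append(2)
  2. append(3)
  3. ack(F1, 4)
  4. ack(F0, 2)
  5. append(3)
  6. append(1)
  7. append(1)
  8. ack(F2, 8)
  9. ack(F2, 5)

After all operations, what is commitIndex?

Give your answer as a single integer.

Op 1: append 2 -> log_len=2
Op 2: append 3 -> log_len=5
Op 3: F1 acks idx 4 -> match: F0=0 F1=4 F2=0; commitIndex=0
Op 4: F0 acks idx 2 -> match: F0=2 F1=4 F2=0; commitIndex=2
Op 5: append 3 -> log_len=8
Op 6: append 1 -> log_len=9
Op 7: append 1 -> log_len=10
Op 8: F2 acks idx 8 -> match: F0=2 F1=4 F2=8; commitIndex=4
Op 9: F2 acks idx 5 -> match: F0=2 F1=4 F2=8; commitIndex=4

Answer: 4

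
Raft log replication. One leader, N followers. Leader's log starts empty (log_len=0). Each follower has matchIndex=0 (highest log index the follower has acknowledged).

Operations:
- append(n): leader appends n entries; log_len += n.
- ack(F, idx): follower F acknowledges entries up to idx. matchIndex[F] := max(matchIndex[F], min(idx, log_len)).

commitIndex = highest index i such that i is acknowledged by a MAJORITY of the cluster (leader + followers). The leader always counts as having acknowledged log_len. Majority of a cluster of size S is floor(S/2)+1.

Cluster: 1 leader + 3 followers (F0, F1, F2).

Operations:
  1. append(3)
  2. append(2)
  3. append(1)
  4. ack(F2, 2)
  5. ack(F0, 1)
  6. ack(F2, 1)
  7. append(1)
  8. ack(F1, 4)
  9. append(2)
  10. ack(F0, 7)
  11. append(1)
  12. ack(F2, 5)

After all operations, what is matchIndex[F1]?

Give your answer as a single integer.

Op 1: append 3 -> log_len=3
Op 2: append 2 -> log_len=5
Op 3: append 1 -> log_len=6
Op 4: F2 acks idx 2 -> match: F0=0 F1=0 F2=2; commitIndex=0
Op 5: F0 acks idx 1 -> match: F0=1 F1=0 F2=2; commitIndex=1
Op 6: F2 acks idx 1 -> match: F0=1 F1=0 F2=2; commitIndex=1
Op 7: append 1 -> log_len=7
Op 8: F1 acks idx 4 -> match: F0=1 F1=4 F2=2; commitIndex=2
Op 9: append 2 -> log_len=9
Op 10: F0 acks idx 7 -> match: F0=7 F1=4 F2=2; commitIndex=4
Op 11: append 1 -> log_len=10
Op 12: F2 acks idx 5 -> match: F0=7 F1=4 F2=5; commitIndex=5

Answer: 4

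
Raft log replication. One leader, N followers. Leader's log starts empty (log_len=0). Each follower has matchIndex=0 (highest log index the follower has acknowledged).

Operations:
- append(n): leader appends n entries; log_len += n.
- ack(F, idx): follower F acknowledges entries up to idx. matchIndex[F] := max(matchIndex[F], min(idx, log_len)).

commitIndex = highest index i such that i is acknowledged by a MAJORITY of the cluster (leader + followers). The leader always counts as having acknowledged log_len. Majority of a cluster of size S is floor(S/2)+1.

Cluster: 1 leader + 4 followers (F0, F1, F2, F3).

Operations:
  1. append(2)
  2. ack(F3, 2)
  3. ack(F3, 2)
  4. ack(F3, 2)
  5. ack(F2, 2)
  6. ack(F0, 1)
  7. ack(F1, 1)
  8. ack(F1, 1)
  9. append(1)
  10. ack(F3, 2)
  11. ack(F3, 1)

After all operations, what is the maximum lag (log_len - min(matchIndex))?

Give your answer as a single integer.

Op 1: append 2 -> log_len=2
Op 2: F3 acks idx 2 -> match: F0=0 F1=0 F2=0 F3=2; commitIndex=0
Op 3: F3 acks idx 2 -> match: F0=0 F1=0 F2=0 F3=2; commitIndex=0
Op 4: F3 acks idx 2 -> match: F0=0 F1=0 F2=0 F3=2; commitIndex=0
Op 5: F2 acks idx 2 -> match: F0=0 F1=0 F2=2 F3=2; commitIndex=2
Op 6: F0 acks idx 1 -> match: F0=1 F1=0 F2=2 F3=2; commitIndex=2
Op 7: F1 acks idx 1 -> match: F0=1 F1=1 F2=2 F3=2; commitIndex=2
Op 8: F1 acks idx 1 -> match: F0=1 F1=1 F2=2 F3=2; commitIndex=2
Op 9: append 1 -> log_len=3
Op 10: F3 acks idx 2 -> match: F0=1 F1=1 F2=2 F3=2; commitIndex=2
Op 11: F3 acks idx 1 -> match: F0=1 F1=1 F2=2 F3=2; commitIndex=2

Answer: 2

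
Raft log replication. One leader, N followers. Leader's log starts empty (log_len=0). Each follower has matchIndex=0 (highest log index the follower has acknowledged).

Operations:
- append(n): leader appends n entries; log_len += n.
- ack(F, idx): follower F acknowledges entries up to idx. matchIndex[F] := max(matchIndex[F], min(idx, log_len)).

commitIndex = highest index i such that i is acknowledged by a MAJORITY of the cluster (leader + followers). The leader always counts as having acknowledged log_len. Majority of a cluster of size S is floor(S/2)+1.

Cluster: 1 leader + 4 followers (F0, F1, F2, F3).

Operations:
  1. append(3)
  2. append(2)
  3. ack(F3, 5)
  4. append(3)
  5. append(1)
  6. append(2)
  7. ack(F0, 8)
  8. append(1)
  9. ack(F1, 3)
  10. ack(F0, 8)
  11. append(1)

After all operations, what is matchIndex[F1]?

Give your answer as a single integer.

Answer: 3

Derivation:
Op 1: append 3 -> log_len=3
Op 2: append 2 -> log_len=5
Op 3: F3 acks idx 5 -> match: F0=0 F1=0 F2=0 F3=5; commitIndex=0
Op 4: append 3 -> log_len=8
Op 5: append 1 -> log_len=9
Op 6: append 2 -> log_len=11
Op 7: F0 acks idx 8 -> match: F0=8 F1=0 F2=0 F3=5; commitIndex=5
Op 8: append 1 -> log_len=12
Op 9: F1 acks idx 3 -> match: F0=8 F1=3 F2=0 F3=5; commitIndex=5
Op 10: F0 acks idx 8 -> match: F0=8 F1=3 F2=0 F3=5; commitIndex=5
Op 11: append 1 -> log_len=13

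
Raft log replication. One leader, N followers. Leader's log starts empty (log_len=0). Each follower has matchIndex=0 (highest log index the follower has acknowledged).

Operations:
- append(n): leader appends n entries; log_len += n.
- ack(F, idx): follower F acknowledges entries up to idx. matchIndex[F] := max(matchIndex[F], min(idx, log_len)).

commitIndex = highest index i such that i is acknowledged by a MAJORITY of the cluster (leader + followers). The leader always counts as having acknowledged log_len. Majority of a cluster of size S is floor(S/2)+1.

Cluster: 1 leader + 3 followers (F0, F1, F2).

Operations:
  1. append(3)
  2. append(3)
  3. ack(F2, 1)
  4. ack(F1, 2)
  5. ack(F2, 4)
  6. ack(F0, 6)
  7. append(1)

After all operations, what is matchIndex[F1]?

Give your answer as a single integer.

Op 1: append 3 -> log_len=3
Op 2: append 3 -> log_len=6
Op 3: F2 acks idx 1 -> match: F0=0 F1=0 F2=1; commitIndex=0
Op 4: F1 acks idx 2 -> match: F0=0 F1=2 F2=1; commitIndex=1
Op 5: F2 acks idx 4 -> match: F0=0 F1=2 F2=4; commitIndex=2
Op 6: F0 acks idx 6 -> match: F0=6 F1=2 F2=4; commitIndex=4
Op 7: append 1 -> log_len=7

Answer: 2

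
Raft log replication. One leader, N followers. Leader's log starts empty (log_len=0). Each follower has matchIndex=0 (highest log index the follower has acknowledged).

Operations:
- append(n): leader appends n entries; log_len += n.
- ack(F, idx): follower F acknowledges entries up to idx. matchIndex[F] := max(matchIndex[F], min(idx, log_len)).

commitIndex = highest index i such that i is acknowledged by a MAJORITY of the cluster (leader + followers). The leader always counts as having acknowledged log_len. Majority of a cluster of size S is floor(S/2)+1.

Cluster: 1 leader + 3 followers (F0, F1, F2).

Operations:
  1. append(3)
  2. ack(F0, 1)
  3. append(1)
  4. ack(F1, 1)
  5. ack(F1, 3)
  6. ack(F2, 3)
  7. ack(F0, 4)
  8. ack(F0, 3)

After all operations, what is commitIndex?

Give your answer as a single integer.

Answer: 3

Derivation:
Op 1: append 3 -> log_len=3
Op 2: F0 acks idx 1 -> match: F0=1 F1=0 F2=0; commitIndex=0
Op 3: append 1 -> log_len=4
Op 4: F1 acks idx 1 -> match: F0=1 F1=1 F2=0; commitIndex=1
Op 5: F1 acks idx 3 -> match: F0=1 F1=3 F2=0; commitIndex=1
Op 6: F2 acks idx 3 -> match: F0=1 F1=3 F2=3; commitIndex=3
Op 7: F0 acks idx 4 -> match: F0=4 F1=3 F2=3; commitIndex=3
Op 8: F0 acks idx 3 -> match: F0=4 F1=3 F2=3; commitIndex=3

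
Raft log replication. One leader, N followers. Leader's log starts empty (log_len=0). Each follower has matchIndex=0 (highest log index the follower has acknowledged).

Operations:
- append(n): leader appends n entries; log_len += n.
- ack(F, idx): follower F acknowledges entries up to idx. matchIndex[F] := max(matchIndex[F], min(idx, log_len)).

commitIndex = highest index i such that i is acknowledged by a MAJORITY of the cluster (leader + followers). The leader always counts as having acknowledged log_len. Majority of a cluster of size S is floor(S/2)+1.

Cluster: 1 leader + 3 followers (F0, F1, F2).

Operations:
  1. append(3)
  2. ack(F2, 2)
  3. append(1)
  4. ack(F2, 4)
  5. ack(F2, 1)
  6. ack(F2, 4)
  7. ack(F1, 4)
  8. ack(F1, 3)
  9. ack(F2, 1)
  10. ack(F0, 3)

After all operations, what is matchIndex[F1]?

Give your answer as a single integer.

Answer: 4

Derivation:
Op 1: append 3 -> log_len=3
Op 2: F2 acks idx 2 -> match: F0=0 F1=0 F2=2; commitIndex=0
Op 3: append 1 -> log_len=4
Op 4: F2 acks idx 4 -> match: F0=0 F1=0 F2=4; commitIndex=0
Op 5: F2 acks idx 1 -> match: F0=0 F1=0 F2=4; commitIndex=0
Op 6: F2 acks idx 4 -> match: F0=0 F1=0 F2=4; commitIndex=0
Op 7: F1 acks idx 4 -> match: F0=0 F1=4 F2=4; commitIndex=4
Op 8: F1 acks idx 3 -> match: F0=0 F1=4 F2=4; commitIndex=4
Op 9: F2 acks idx 1 -> match: F0=0 F1=4 F2=4; commitIndex=4
Op 10: F0 acks idx 3 -> match: F0=3 F1=4 F2=4; commitIndex=4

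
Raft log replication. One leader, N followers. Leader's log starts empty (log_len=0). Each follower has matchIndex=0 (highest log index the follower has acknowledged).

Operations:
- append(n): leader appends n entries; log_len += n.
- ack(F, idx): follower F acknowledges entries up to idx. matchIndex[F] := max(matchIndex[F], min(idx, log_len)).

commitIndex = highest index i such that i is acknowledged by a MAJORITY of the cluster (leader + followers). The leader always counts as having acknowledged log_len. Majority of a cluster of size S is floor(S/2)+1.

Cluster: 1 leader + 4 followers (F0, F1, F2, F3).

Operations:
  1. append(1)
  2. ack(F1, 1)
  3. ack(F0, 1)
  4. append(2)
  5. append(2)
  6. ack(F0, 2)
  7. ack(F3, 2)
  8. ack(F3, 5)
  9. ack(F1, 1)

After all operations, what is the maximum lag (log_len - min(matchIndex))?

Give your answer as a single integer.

Op 1: append 1 -> log_len=1
Op 2: F1 acks idx 1 -> match: F0=0 F1=1 F2=0 F3=0; commitIndex=0
Op 3: F0 acks idx 1 -> match: F0=1 F1=1 F2=0 F3=0; commitIndex=1
Op 4: append 2 -> log_len=3
Op 5: append 2 -> log_len=5
Op 6: F0 acks idx 2 -> match: F0=2 F1=1 F2=0 F3=0; commitIndex=1
Op 7: F3 acks idx 2 -> match: F0=2 F1=1 F2=0 F3=2; commitIndex=2
Op 8: F3 acks idx 5 -> match: F0=2 F1=1 F2=0 F3=5; commitIndex=2
Op 9: F1 acks idx 1 -> match: F0=2 F1=1 F2=0 F3=5; commitIndex=2

Answer: 5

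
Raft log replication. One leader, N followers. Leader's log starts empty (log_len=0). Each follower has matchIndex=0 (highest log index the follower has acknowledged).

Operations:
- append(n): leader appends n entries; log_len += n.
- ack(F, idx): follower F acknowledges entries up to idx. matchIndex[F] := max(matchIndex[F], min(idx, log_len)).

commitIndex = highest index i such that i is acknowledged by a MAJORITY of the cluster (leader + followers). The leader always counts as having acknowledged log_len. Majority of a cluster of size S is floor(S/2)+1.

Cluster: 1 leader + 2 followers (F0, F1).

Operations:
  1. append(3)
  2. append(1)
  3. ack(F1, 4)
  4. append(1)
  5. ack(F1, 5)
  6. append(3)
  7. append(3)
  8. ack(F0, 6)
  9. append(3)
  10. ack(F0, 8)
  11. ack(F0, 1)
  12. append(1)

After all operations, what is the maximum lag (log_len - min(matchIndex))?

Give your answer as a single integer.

Answer: 10

Derivation:
Op 1: append 3 -> log_len=3
Op 2: append 1 -> log_len=4
Op 3: F1 acks idx 4 -> match: F0=0 F1=4; commitIndex=4
Op 4: append 1 -> log_len=5
Op 5: F1 acks idx 5 -> match: F0=0 F1=5; commitIndex=5
Op 6: append 3 -> log_len=8
Op 7: append 3 -> log_len=11
Op 8: F0 acks idx 6 -> match: F0=6 F1=5; commitIndex=6
Op 9: append 3 -> log_len=14
Op 10: F0 acks idx 8 -> match: F0=8 F1=5; commitIndex=8
Op 11: F0 acks idx 1 -> match: F0=8 F1=5; commitIndex=8
Op 12: append 1 -> log_len=15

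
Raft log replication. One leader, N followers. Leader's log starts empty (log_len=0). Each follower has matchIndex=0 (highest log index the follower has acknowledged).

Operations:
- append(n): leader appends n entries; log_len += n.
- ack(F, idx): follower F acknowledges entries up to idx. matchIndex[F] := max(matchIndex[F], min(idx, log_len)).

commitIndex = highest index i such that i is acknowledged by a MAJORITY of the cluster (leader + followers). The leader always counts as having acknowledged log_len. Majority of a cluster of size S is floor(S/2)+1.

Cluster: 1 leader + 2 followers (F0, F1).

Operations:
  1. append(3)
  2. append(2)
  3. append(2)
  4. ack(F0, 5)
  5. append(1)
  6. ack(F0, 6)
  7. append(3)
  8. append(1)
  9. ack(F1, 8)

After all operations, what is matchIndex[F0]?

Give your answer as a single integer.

Op 1: append 3 -> log_len=3
Op 2: append 2 -> log_len=5
Op 3: append 2 -> log_len=7
Op 4: F0 acks idx 5 -> match: F0=5 F1=0; commitIndex=5
Op 5: append 1 -> log_len=8
Op 6: F0 acks idx 6 -> match: F0=6 F1=0; commitIndex=6
Op 7: append 3 -> log_len=11
Op 8: append 1 -> log_len=12
Op 9: F1 acks idx 8 -> match: F0=6 F1=8; commitIndex=8

Answer: 6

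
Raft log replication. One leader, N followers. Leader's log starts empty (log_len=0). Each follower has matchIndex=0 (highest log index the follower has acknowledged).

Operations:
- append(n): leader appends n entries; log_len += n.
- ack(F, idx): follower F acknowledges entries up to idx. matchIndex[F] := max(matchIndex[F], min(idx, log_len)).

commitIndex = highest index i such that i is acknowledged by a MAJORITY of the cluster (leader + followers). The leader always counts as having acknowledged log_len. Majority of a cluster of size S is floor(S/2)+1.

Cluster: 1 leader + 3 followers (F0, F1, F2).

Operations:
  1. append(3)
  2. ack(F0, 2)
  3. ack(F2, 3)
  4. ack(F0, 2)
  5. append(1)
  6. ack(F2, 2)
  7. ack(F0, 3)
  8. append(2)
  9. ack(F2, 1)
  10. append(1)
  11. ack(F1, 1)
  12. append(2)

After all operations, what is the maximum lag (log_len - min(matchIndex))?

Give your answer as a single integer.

Answer: 8

Derivation:
Op 1: append 3 -> log_len=3
Op 2: F0 acks idx 2 -> match: F0=2 F1=0 F2=0; commitIndex=0
Op 3: F2 acks idx 3 -> match: F0=2 F1=0 F2=3; commitIndex=2
Op 4: F0 acks idx 2 -> match: F0=2 F1=0 F2=3; commitIndex=2
Op 5: append 1 -> log_len=4
Op 6: F2 acks idx 2 -> match: F0=2 F1=0 F2=3; commitIndex=2
Op 7: F0 acks idx 3 -> match: F0=3 F1=0 F2=3; commitIndex=3
Op 8: append 2 -> log_len=6
Op 9: F2 acks idx 1 -> match: F0=3 F1=0 F2=3; commitIndex=3
Op 10: append 1 -> log_len=7
Op 11: F1 acks idx 1 -> match: F0=3 F1=1 F2=3; commitIndex=3
Op 12: append 2 -> log_len=9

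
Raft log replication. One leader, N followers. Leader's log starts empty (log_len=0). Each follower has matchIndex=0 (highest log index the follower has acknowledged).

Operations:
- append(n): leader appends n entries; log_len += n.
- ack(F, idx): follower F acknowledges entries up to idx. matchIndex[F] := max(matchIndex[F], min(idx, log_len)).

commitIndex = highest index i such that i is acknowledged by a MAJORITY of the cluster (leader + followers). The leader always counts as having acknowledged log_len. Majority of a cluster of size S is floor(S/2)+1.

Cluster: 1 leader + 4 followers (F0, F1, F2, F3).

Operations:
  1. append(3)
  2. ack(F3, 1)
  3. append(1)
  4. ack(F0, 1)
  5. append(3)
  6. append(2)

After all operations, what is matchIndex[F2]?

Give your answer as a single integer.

Op 1: append 3 -> log_len=3
Op 2: F3 acks idx 1 -> match: F0=0 F1=0 F2=0 F3=1; commitIndex=0
Op 3: append 1 -> log_len=4
Op 4: F0 acks idx 1 -> match: F0=1 F1=0 F2=0 F3=1; commitIndex=1
Op 5: append 3 -> log_len=7
Op 6: append 2 -> log_len=9

Answer: 0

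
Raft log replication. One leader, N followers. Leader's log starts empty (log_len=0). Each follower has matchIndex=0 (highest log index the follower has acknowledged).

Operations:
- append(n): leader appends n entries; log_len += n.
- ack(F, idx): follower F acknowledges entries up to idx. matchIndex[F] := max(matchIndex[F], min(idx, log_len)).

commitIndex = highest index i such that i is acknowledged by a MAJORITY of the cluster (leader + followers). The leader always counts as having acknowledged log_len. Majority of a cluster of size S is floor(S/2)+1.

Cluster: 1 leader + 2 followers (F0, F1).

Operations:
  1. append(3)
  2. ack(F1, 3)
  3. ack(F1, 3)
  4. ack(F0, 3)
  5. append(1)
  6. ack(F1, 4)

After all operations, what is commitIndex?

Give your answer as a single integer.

Answer: 4

Derivation:
Op 1: append 3 -> log_len=3
Op 2: F1 acks idx 3 -> match: F0=0 F1=3; commitIndex=3
Op 3: F1 acks idx 3 -> match: F0=0 F1=3; commitIndex=3
Op 4: F0 acks idx 3 -> match: F0=3 F1=3; commitIndex=3
Op 5: append 1 -> log_len=4
Op 6: F1 acks idx 4 -> match: F0=3 F1=4; commitIndex=4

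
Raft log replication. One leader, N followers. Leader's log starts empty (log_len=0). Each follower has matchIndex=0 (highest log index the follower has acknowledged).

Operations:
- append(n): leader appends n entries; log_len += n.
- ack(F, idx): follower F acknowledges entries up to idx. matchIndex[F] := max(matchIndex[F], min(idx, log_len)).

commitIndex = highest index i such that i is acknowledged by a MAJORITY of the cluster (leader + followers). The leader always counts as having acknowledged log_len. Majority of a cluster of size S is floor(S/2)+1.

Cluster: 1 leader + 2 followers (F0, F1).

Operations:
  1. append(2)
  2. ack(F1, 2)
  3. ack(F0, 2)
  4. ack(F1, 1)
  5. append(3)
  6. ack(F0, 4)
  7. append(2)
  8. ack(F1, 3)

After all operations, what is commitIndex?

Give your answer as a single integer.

Answer: 4

Derivation:
Op 1: append 2 -> log_len=2
Op 2: F1 acks idx 2 -> match: F0=0 F1=2; commitIndex=2
Op 3: F0 acks idx 2 -> match: F0=2 F1=2; commitIndex=2
Op 4: F1 acks idx 1 -> match: F0=2 F1=2; commitIndex=2
Op 5: append 3 -> log_len=5
Op 6: F0 acks idx 4 -> match: F0=4 F1=2; commitIndex=4
Op 7: append 2 -> log_len=7
Op 8: F1 acks idx 3 -> match: F0=4 F1=3; commitIndex=4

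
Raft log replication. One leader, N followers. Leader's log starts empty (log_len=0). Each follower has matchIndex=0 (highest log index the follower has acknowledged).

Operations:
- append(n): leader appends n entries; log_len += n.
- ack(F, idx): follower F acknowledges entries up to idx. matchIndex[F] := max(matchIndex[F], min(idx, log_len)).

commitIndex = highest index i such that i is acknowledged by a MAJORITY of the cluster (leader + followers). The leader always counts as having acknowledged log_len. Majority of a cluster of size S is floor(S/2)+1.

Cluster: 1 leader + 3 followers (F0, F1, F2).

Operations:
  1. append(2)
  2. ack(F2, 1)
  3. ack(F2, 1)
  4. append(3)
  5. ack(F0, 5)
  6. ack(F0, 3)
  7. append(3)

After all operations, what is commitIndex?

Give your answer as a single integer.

Op 1: append 2 -> log_len=2
Op 2: F2 acks idx 1 -> match: F0=0 F1=0 F2=1; commitIndex=0
Op 3: F2 acks idx 1 -> match: F0=0 F1=0 F2=1; commitIndex=0
Op 4: append 3 -> log_len=5
Op 5: F0 acks idx 5 -> match: F0=5 F1=0 F2=1; commitIndex=1
Op 6: F0 acks idx 3 -> match: F0=5 F1=0 F2=1; commitIndex=1
Op 7: append 3 -> log_len=8

Answer: 1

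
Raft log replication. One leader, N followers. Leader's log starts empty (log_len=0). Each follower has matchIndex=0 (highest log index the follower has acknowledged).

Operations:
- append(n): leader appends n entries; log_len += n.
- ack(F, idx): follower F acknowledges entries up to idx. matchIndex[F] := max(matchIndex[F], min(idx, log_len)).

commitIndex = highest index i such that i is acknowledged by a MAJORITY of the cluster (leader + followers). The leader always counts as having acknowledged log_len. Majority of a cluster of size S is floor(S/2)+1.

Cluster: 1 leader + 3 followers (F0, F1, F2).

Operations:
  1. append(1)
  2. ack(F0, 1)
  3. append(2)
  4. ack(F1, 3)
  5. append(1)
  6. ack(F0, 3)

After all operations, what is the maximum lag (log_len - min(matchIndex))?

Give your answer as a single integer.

Op 1: append 1 -> log_len=1
Op 2: F0 acks idx 1 -> match: F0=1 F1=0 F2=0; commitIndex=0
Op 3: append 2 -> log_len=3
Op 4: F1 acks idx 3 -> match: F0=1 F1=3 F2=0; commitIndex=1
Op 5: append 1 -> log_len=4
Op 6: F0 acks idx 3 -> match: F0=3 F1=3 F2=0; commitIndex=3

Answer: 4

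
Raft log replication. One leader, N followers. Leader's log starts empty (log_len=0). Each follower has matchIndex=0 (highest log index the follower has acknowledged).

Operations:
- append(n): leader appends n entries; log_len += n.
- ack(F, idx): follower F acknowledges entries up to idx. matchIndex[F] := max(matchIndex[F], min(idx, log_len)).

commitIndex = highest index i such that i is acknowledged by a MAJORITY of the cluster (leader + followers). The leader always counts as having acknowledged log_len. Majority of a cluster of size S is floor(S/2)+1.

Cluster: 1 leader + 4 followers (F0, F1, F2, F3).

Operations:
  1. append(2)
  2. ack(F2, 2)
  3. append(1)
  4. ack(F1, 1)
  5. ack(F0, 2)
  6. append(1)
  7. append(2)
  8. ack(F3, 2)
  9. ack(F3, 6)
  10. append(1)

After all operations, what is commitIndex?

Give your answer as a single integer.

Op 1: append 2 -> log_len=2
Op 2: F2 acks idx 2 -> match: F0=0 F1=0 F2=2 F3=0; commitIndex=0
Op 3: append 1 -> log_len=3
Op 4: F1 acks idx 1 -> match: F0=0 F1=1 F2=2 F3=0; commitIndex=1
Op 5: F0 acks idx 2 -> match: F0=2 F1=1 F2=2 F3=0; commitIndex=2
Op 6: append 1 -> log_len=4
Op 7: append 2 -> log_len=6
Op 8: F3 acks idx 2 -> match: F0=2 F1=1 F2=2 F3=2; commitIndex=2
Op 9: F3 acks idx 6 -> match: F0=2 F1=1 F2=2 F3=6; commitIndex=2
Op 10: append 1 -> log_len=7

Answer: 2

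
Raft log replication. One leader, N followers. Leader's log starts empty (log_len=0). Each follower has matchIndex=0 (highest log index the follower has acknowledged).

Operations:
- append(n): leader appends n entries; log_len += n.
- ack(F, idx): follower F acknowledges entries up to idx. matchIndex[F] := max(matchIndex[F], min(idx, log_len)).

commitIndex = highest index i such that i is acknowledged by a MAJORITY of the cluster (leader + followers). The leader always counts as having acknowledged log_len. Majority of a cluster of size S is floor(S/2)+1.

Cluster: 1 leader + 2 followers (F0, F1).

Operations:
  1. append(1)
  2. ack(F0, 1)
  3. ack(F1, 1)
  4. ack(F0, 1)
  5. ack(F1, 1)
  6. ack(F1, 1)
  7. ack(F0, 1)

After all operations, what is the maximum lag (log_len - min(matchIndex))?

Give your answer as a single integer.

Op 1: append 1 -> log_len=1
Op 2: F0 acks idx 1 -> match: F0=1 F1=0; commitIndex=1
Op 3: F1 acks idx 1 -> match: F0=1 F1=1; commitIndex=1
Op 4: F0 acks idx 1 -> match: F0=1 F1=1; commitIndex=1
Op 5: F1 acks idx 1 -> match: F0=1 F1=1; commitIndex=1
Op 6: F1 acks idx 1 -> match: F0=1 F1=1; commitIndex=1
Op 7: F0 acks idx 1 -> match: F0=1 F1=1; commitIndex=1

Answer: 0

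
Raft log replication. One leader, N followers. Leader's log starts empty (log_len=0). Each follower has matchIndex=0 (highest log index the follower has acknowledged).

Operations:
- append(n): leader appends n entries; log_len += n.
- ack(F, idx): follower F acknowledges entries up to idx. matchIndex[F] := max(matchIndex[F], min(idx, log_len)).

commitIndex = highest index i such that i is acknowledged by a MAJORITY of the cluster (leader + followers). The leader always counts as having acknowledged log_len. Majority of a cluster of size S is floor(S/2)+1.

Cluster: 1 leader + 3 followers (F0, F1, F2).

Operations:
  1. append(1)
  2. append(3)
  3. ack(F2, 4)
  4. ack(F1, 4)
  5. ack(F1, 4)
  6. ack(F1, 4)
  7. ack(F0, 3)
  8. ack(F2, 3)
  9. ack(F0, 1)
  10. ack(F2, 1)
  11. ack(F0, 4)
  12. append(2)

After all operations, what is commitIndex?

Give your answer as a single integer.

Answer: 4

Derivation:
Op 1: append 1 -> log_len=1
Op 2: append 3 -> log_len=4
Op 3: F2 acks idx 4 -> match: F0=0 F1=0 F2=4; commitIndex=0
Op 4: F1 acks idx 4 -> match: F0=0 F1=4 F2=4; commitIndex=4
Op 5: F1 acks idx 4 -> match: F0=0 F1=4 F2=4; commitIndex=4
Op 6: F1 acks idx 4 -> match: F0=0 F1=4 F2=4; commitIndex=4
Op 7: F0 acks idx 3 -> match: F0=3 F1=4 F2=4; commitIndex=4
Op 8: F2 acks idx 3 -> match: F0=3 F1=4 F2=4; commitIndex=4
Op 9: F0 acks idx 1 -> match: F0=3 F1=4 F2=4; commitIndex=4
Op 10: F2 acks idx 1 -> match: F0=3 F1=4 F2=4; commitIndex=4
Op 11: F0 acks idx 4 -> match: F0=4 F1=4 F2=4; commitIndex=4
Op 12: append 2 -> log_len=6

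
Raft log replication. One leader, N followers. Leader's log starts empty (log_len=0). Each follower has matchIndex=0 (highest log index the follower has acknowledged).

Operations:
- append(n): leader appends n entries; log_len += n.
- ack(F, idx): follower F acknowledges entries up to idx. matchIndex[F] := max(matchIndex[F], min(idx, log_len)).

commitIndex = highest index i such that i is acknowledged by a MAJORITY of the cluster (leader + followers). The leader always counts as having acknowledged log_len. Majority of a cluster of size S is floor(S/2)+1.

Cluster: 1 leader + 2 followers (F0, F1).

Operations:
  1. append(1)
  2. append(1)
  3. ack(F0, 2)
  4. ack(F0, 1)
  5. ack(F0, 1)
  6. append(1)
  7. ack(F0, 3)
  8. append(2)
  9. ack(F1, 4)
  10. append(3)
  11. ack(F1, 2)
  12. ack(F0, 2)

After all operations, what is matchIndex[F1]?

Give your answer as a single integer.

Op 1: append 1 -> log_len=1
Op 2: append 1 -> log_len=2
Op 3: F0 acks idx 2 -> match: F0=2 F1=0; commitIndex=2
Op 4: F0 acks idx 1 -> match: F0=2 F1=0; commitIndex=2
Op 5: F0 acks idx 1 -> match: F0=2 F1=0; commitIndex=2
Op 6: append 1 -> log_len=3
Op 7: F0 acks idx 3 -> match: F0=3 F1=0; commitIndex=3
Op 8: append 2 -> log_len=5
Op 9: F1 acks idx 4 -> match: F0=3 F1=4; commitIndex=4
Op 10: append 3 -> log_len=8
Op 11: F1 acks idx 2 -> match: F0=3 F1=4; commitIndex=4
Op 12: F0 acks idx 2 -> match: F0=3 F1=4; commitIndex=4

Answer: 4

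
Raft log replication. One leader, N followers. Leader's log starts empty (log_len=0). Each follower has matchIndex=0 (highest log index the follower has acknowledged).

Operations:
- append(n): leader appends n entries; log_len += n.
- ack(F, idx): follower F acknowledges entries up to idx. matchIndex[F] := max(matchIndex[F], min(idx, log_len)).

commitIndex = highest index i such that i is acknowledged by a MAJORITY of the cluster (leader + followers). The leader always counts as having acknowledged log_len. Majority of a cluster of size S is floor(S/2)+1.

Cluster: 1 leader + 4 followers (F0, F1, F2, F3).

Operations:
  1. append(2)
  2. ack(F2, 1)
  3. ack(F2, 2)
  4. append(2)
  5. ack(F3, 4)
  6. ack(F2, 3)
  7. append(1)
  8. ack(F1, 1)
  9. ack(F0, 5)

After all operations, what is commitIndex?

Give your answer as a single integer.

Answer: 4

Derivation:
Op 1: append 2 -> log_len=2
Op 2: F2 acks idx 1 -> match: F0=0 F1=0 F2=1 F3=0; commitIndex=0
Op 3: F2 acks idx 2 -> match: F0=0 F1=0 F2=2 F3=0; commitIndex=0
Op 4: append 2 -> log_len=4
Op 5: F3 acks idx 4 -> match: F0=0 F1=0 F2=2 F3=4; commitIndex=2
Op 6: F2 acks idx 3 -> match: F0=0 F1=0 F2=3 F3=4; commitIndex=3
Op 7: append 1 -> log_len=5
Op 8: F1 acks idx 1 -> match: F0=0 F1=1 F2=3 F3=4; commitIndex=3
Op 9: F0 acks idx 5 -> match: F0=5 F1=1 F2=3 F3=4; commitIndex=4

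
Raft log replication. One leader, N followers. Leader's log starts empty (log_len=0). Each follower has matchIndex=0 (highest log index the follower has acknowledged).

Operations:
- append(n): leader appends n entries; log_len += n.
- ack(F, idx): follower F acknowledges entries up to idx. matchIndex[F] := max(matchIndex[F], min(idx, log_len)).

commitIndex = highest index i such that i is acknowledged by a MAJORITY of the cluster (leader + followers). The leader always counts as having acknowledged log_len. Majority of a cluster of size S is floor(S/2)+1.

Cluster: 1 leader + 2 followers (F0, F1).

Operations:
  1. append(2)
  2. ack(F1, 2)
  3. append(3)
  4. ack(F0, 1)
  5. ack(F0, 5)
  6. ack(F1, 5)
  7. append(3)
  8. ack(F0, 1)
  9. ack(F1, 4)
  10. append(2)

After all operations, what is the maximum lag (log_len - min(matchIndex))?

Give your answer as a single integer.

Op 1: append 2 -> log_len=2
Op 2: F1 acks idx 2 -> match: F0=0 F1=2; commitIndex=2
Op 3: append 3 -> log_len=5
Op 4: F0 acks idx 1 -> match: F0=1 F1=2; commitIndex=2
Op 5: F0 acks idx 5 -> match: F0=5 F1=2; commitIndex=5
Op 6: F1 acks idx 5 -> match: F0=5 F1=5; commitIndex=5
Op 7: append 3 -> log_len=8
Op 8: F0 acks idx 1 -> match: F0=5 F1=5; commitIndex=5
Op 9: F1 acks idx 4 -> match: F0=5 F1=5; commitIndex=5
Op 10: append 2 -> log_len=10

Answer: 5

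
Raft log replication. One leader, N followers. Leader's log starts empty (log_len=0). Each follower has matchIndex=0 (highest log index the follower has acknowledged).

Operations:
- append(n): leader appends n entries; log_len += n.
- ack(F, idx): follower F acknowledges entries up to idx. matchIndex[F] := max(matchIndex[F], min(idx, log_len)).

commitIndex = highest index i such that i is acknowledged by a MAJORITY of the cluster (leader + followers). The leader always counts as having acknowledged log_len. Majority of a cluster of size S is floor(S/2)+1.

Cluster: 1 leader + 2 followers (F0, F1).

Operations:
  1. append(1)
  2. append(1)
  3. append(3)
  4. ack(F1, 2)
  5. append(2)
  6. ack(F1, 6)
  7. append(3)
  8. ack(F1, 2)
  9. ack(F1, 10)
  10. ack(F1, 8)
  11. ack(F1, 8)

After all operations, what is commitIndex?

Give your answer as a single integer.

Op 1: append 1 -> log_len=1
Op 2: append 1 -> log_len=2
Op 3: append 3 -> log_len=5
Op 4: F1 acks idx 2 -> match: F0=0 F1=2; commitIndex=2
Op 5: append 2 -> log_len=7
Op 6: F1 acks idx 6 -> match: F0=0 F1=6; commitIndex=6
Op 7: append 3 -> log_len=10
Op 8: F1 acks idx 2 -> match: F0=0 F1=6; commitIndex=6
Op 9: F1 acks idx 10 -> match: F0=0 F1=10; commitIndex=10
Op 10: F1 acks idx 8 -> match: F0=0 F1=10; commitIndex=10
Op 11: F1 acks idx 8 -> match: F0=0 F1=10; commitIndex=10

Answer: 10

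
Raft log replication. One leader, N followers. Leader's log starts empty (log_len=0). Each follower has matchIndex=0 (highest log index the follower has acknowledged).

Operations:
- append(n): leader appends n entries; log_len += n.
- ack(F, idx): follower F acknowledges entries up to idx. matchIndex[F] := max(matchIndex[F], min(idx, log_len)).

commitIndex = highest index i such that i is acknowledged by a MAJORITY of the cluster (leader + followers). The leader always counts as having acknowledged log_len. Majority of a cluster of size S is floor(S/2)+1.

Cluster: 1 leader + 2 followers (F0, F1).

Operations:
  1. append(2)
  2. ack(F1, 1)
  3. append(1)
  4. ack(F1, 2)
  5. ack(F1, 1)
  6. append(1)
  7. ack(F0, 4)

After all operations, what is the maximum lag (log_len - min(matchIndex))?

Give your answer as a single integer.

Answer: 2

Derivation:
Op 1: append 2 -> log_len=2
Op 2: F1 acks idx 1 -> match: F0=0 F1=1; commitIndex=1
Op 3: append 1 -> log_len=3
Op 4: F1 acks idx 2 -> match: F0=0 F1=2; commitIndex=2
Op 5: F1 acks idx 1 -> match: F0=0 F1=2; commitIndex=2
Op 6: append 1 -> log_len=4
Op 7: F0 acks idx 4 -> match: F0=4 F1=2; commitIndex=4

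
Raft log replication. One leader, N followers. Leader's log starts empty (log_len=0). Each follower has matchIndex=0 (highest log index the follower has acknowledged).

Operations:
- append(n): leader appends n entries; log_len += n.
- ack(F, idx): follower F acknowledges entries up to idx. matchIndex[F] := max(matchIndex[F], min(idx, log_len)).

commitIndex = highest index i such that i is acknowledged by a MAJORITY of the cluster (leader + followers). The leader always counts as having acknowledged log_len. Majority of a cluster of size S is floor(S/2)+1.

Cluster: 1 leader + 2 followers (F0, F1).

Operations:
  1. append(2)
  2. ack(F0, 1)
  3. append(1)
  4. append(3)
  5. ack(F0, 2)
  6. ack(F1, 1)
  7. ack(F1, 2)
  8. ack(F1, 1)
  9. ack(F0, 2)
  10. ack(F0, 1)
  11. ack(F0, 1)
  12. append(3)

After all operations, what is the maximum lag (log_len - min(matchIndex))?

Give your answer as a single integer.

Op 1: append 2 -> log_len=2
Op 2: F0 acks idx 1 -> match: F0=1 F1=0; commitIndex=1
Op 3: append 1 -> log_len=3
Op 4: append 3 -> log_len=6
Op 5: F0 acks idx 2 -> match: F0=2 F1=0; commitIndex=2
Op 6: F1 acks idx 1 -> match: F0=2 F1=1; commitIndex=2
Op 7: F1 acks idx 2 -> match: F0=2 F1=2; commitIndex=2
Op 8: F1 acks idx 1 -> match: F0=2 F1=2; commitIndex=2
Op 9: F0 acks idx 2 -> match: F0=2 F1=2; commitIndex=2
Op 10: F0 acks idx 1 -> match: F0=2 F1=2; commitIndex=2
Op 11: F0 acks idx 1 -> match: F0=2 F1=2; commitIndex=2
Op 12: append 3 -> log_len=9

Answer: 7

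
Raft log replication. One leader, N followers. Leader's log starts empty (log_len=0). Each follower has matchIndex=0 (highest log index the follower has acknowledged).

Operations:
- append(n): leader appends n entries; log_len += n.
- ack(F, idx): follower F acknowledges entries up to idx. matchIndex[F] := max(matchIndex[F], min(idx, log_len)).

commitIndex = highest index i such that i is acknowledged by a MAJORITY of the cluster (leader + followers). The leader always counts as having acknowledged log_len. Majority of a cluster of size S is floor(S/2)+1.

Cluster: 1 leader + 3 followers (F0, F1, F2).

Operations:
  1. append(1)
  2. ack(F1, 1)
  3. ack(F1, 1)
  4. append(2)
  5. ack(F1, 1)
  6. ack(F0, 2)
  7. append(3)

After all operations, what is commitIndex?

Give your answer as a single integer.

Answer: 1

Derivation:
Op 1: append 1 -> log_len=1
Op 2: F1 acks idx 1 -> match: F0=0 F1=1 F2=0; commitIndex=0
Op 3: F1 acks idx 1 -> match: F0=0 F1=1 F2=0; commitIndex=0
Op 4: append 2 -> log_len=3
Op 5: F1 acks idx 1 -> match: F0=0 F1=1 F2=0; commitIndex=0
Op 6: F0 acks idx 2 -> match: F0=2 F1=1 F2=0; commitIndex=1
Op 7: append 3 -> log_len=6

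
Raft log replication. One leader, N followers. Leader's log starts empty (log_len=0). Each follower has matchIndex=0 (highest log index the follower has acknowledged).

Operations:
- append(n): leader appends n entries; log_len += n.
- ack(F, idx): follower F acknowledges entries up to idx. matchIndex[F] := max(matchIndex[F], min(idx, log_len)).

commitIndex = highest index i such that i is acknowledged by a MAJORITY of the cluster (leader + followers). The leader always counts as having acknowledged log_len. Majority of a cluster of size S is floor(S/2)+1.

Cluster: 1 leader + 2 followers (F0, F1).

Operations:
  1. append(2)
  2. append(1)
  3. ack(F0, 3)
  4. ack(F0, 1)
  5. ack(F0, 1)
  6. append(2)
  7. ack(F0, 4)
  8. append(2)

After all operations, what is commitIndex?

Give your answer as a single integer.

Answer: 4

Derivation:
Op 1: append 2 -> log_len=2
Op 2: append 1 -> log_len=3
Op 3: F0 acks idx 3 -> match: F0=3 F1=0; commitIndex=3
Op 4: F0 acks idx 1 -> match: F0=3 F1=0; commitIndex=3
Op 5: F0 acks idx 1 -> match: F0=3 F1=0; commitIndex=3
Op 6: append 2 -> log_len=5
Op 7: F0 acks idx 4 -> match: F0=4 F1=0; commitIndex=4
Op 8: append 2 -> log_len=7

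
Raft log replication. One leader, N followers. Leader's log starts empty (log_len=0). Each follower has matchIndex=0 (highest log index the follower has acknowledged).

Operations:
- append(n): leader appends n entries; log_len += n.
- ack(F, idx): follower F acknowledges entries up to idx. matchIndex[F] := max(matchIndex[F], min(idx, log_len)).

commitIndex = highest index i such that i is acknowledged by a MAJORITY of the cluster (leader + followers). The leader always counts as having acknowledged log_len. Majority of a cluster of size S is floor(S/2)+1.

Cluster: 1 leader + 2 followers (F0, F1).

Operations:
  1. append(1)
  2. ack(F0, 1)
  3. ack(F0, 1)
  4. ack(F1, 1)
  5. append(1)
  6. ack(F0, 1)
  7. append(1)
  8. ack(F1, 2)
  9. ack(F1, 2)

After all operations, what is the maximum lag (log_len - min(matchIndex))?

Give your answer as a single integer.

Answer: 2

Derivation:
Op 1: append 1 -> log_len=1
Op 2: F0 acks idx 1 -> match: F0=1 F1=0; commitIndex=1
Op 3: F0 acks idx 1 -> match: F0=1 F1=0; commitIndex=1
Op 4: F1 acks idx 1 -> match: F0=1 F1=1; commitIndex=1
Op 5: append 1 -> log_len=2
Op 6: F0 acks idx 1 -> match: F0=1 F1=1; commitIndex=1
Op 7: append 1 -> log_len=3
Op 8: F1 acks idx 2 -> match: F0=1 F1=2; commitIndex=2
Op 9: F1 acks idx 2 -> match: F0=1 F1=2; commitIndex=2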